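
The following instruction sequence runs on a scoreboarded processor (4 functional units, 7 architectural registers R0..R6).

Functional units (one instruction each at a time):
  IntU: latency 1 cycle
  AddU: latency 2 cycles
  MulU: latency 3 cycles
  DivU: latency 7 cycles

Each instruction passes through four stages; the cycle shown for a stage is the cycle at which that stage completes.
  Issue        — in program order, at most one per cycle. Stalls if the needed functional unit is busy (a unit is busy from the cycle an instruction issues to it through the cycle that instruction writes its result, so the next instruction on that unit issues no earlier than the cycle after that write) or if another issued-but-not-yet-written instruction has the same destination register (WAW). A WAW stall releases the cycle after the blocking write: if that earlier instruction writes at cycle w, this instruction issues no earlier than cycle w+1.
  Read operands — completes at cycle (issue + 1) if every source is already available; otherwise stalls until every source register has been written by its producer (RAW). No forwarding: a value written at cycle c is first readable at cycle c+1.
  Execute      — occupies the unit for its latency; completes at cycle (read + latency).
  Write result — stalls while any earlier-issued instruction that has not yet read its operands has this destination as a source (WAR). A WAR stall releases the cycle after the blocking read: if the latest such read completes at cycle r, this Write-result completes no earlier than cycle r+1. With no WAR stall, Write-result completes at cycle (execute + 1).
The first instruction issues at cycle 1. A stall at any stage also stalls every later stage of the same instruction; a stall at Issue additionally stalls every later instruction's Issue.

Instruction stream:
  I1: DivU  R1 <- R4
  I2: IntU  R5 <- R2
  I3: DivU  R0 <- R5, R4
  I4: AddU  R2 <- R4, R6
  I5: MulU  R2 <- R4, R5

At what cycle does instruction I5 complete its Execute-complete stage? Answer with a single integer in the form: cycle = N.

I1  is:1  ro:2  ex:9  wr:10
I2  is:2  ro:3  ex:4  wr:5
I3  is:11  ro:12  ex:19  wr:20  — struct: DivU busy until I1 writes@10
I4  is:12  ro:13  ex:15  wr:16
I5  is:17  ro:18  ex:21  wr:22  — WAW R2: wait I4 write@16

cycle = 21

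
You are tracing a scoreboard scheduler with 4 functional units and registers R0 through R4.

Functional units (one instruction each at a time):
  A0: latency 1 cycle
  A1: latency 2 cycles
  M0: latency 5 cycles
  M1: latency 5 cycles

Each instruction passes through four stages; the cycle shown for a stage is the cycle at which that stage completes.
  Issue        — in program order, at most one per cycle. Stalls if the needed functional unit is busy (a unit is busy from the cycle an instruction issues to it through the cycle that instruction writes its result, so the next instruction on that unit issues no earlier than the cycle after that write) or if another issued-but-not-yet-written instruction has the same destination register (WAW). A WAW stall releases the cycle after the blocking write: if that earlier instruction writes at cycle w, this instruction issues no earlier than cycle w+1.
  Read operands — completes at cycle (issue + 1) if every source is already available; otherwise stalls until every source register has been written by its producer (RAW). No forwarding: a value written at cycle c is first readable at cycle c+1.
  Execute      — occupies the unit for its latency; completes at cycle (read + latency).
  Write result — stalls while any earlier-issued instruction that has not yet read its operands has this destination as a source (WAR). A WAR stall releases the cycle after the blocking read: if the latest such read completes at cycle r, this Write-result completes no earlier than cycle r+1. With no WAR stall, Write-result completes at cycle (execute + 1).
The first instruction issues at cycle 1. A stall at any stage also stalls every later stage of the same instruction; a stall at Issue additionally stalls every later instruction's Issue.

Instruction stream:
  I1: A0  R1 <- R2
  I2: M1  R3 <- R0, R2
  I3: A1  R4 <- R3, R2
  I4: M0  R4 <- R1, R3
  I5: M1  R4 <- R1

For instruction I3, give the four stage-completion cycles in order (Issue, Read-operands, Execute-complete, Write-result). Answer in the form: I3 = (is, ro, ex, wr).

I3 = (3, 10, 12, 13)

cycle 1: issue I1 (A0)
cycle 2: I1 read-ops, issue I2 (M1)
cycle 3: I1 finished on A0, I2 read-ops, issue I3 (A1)
cycle 4: I1→R1
cycle 8: I2 finished on M1
cycle 9: I2→R3
cycle 10: I3 read-ops
cycle 12: I3 finished on A1
cycle 13: I3→R4
cycle 14: issue I4 (M0)
cycle 15: I4 read-ops
cycle 20: I4 finished on M0
cycle 21: I4→R4
cycle 22: issue I5 (M1)
cycle 23: I5 read-ops
cycle 28: I5 finished on M1
cycle 29: I5→R4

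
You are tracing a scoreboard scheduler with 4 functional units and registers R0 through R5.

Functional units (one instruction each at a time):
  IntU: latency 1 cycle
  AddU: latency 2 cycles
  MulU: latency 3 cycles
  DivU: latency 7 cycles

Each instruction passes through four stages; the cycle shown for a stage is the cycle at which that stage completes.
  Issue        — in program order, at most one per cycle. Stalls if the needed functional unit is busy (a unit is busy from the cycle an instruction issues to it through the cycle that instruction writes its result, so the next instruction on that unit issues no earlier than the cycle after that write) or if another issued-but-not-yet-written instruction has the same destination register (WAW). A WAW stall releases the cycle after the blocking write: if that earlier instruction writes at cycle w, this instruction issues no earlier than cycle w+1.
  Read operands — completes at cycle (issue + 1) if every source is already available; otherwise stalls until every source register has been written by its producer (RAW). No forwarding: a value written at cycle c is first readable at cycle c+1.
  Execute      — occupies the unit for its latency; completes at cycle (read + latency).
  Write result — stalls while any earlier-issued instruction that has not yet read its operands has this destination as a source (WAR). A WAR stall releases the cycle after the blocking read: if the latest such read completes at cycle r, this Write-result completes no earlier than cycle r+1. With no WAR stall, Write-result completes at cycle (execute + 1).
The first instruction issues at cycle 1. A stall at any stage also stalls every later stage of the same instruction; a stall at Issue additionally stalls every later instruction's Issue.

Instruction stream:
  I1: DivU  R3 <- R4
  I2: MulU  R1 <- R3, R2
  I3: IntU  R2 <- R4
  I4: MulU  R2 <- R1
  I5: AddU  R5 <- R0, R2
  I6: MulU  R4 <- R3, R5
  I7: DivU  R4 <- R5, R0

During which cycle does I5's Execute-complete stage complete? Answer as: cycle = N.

cycle = 24

cycle 1: I1 issues→DivU
cycle 2: I1 reads · I2 issues→MulU
cycle 3: I3 issues→IntU
cycle 4: I3 reads
cycle 5: I3 exec-done
cycle 9: I1 exec-done
cycle 10: I1 writes R3
cycle 11: I2 reads
cycle 12: I3 writes R2
cycle 14: I2 exec-done
cycle 15: I2 writes R1
cycle 16: I4 issues→MulU
cycle 17: I4 reads · I5 issues→AddU
cycle 20: I4 exec-done
cycle 21: I4 writes R2
cycle 22: I5 reads · I6 issues→MulU
cycle 24: I5 exec-done
cycle 25: I5 writes R5
cycle 26: I6 reads
cycle 29: I6 exec-done
cycle 30: I6 writes R4
cycle 31: I7 issues→DivU
cycle 32: I7 reads
cycle 39: I7 exec-done
cycle 40: I7 writes R4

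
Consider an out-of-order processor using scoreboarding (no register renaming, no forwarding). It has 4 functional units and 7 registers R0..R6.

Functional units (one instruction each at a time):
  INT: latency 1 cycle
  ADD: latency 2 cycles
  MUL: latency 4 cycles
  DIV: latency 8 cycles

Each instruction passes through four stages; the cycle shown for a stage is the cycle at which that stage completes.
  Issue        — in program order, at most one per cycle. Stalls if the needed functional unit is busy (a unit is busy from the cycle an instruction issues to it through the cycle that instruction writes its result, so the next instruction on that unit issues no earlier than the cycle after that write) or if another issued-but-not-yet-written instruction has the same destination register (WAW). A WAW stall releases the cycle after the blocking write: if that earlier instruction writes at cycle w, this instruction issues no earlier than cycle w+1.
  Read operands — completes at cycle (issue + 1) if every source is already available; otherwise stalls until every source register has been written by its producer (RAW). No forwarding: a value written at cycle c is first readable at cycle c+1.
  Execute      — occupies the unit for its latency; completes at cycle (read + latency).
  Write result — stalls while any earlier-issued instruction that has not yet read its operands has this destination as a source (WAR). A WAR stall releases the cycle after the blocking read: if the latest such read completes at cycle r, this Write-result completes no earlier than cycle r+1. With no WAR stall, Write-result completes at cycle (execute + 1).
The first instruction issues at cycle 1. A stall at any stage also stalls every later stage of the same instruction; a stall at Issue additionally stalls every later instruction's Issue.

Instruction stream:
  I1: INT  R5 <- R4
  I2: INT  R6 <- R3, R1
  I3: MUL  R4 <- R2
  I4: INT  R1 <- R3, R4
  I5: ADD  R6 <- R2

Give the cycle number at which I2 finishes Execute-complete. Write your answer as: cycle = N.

c1: I1→INT
c2: I1 RO
c3: I1 EX
c4: I1 WR R5
c5: I2→INT
c6: I2 RO; I3→MUL
c7: I2 EX; I3 RO
c8: I2 WR R6
c9: I4→INT
c10: I5→ADD
c11: I3 EX; I5 RO
c12: I3 WR R4
c13: I4 RO; I5 EX
c14: I4 EX; I5 WR R6
c15: I4 WR R1

cycle = 7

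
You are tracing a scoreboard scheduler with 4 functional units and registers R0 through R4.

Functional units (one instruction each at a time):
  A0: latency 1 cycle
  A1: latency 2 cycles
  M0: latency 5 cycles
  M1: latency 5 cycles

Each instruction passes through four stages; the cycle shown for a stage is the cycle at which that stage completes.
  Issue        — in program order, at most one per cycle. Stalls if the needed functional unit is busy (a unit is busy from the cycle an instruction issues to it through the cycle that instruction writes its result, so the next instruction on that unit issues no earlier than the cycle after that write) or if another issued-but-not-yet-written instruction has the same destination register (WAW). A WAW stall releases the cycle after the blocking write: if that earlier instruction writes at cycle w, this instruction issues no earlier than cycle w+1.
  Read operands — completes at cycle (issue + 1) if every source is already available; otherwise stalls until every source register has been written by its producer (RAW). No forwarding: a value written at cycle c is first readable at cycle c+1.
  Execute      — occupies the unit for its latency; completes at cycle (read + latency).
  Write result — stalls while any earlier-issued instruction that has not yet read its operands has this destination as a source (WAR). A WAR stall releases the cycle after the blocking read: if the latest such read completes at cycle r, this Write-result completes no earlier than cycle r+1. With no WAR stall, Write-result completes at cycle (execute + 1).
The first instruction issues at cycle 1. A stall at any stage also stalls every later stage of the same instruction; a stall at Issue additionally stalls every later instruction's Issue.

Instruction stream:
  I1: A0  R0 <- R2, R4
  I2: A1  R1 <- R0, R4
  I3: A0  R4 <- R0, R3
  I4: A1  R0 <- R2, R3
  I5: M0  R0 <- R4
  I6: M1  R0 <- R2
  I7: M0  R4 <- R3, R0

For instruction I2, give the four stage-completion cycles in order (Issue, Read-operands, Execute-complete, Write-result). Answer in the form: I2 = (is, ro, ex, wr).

I2 = (2, 5, 7, 8)

[1] issue I1 (A0)
[2] I1 read-ops · issue I2 (A1)
[3] I1 finished on A0
[4] I1→R0
[5] I2 read-ops · issue I3 (A0)
[6] I3 read-ops
[7] I2 finished on A1 · I3 finished on A0
[8] I2→R1 · I3→R4
[9] issue I4 (A1)
[10] I4 read-ops
[12] I4 finished on A1
[13] I4→R0
[14] issue I5 (M0)
[15] I5 read-ops
[20] I5 finished on M0
[21] I5→R0
[22] issue I6 (M1)
[23] I6 read-ops · issue I7 (M0)
[28] I6 finished on M1
[29] I6→R0
[30] I7 read-ops
[35] I7 finished on M0
[36] I7→R4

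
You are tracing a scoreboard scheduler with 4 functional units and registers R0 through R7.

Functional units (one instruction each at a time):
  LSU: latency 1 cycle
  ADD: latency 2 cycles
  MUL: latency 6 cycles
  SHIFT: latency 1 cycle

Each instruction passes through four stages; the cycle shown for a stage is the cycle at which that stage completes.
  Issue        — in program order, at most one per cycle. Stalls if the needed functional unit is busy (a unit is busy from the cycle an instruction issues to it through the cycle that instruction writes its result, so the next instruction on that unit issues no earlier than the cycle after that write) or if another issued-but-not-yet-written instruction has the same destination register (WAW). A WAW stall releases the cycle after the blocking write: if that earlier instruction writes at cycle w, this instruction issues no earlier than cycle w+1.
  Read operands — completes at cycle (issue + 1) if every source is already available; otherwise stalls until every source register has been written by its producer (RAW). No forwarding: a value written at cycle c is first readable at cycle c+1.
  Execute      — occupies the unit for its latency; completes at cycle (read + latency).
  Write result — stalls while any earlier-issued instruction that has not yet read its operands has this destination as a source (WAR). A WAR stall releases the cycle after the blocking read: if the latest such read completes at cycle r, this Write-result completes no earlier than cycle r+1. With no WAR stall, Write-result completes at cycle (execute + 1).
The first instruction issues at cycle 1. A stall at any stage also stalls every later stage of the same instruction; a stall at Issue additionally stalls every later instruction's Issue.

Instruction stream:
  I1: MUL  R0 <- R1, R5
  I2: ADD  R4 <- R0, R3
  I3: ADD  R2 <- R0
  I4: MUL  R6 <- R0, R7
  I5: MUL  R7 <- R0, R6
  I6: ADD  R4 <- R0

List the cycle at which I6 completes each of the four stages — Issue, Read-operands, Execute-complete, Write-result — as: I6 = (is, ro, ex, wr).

1) issue 1, read 2, done 8, write 9
2) issue 2, read 10, done 12, write 13  <RAW R0: wait I1 write@9>
3) issue 14, read 15, done 17, write 18  <struct: ADD busy until I2 writes@13>
4) issue 15, read 16, done 22, write 23
5) issue 24, read 25, done 31, write 32  <struct: MUL busy until I4 writes@23>
6) issue 25, read 26, done 28, write 29

I6 = (25, 26, 28, 29)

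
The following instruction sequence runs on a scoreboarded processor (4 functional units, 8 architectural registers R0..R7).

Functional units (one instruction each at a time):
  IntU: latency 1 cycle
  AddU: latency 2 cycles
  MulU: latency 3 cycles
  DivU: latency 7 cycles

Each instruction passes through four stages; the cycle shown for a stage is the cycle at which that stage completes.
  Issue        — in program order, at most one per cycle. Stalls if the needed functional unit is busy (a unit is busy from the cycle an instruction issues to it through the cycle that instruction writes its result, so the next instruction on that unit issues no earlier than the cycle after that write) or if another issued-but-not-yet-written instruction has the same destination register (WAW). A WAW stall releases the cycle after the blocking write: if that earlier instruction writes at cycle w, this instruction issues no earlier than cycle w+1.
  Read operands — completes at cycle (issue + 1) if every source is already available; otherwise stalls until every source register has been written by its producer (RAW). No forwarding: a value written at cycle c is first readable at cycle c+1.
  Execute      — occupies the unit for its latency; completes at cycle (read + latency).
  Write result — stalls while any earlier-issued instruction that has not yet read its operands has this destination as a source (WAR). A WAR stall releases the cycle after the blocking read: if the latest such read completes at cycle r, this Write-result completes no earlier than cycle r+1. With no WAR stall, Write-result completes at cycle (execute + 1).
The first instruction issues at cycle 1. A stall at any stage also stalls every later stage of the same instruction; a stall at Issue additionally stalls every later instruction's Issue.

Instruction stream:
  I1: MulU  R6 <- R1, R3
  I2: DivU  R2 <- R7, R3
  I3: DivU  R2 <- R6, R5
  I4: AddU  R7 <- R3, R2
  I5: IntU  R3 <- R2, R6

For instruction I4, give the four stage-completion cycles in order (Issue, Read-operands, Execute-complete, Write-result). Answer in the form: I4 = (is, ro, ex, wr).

cycle 1: I1→MulU
cycle 2: I1 RO | I2→DivU
cycle 3: I2 RO
cycle 5: I1 EX
cycle 6: I1 WR R6
cycle 10: I2 EX
cycle 11: I2 WR R2
cycle 12: I3→DivU
cycle 13: I3 RO | I4→AddU
cycle 14: I5→IntU
cycle 20: I3 EX
cycle 21: I3 WR R2
cycle 22: I4 RO | I5 RO
cycle 23: I5 EX
cycle 24: I4 EX | I5 WR R3
cycle 25: I4 WR R7

I4 = (13, 22, 24, 25)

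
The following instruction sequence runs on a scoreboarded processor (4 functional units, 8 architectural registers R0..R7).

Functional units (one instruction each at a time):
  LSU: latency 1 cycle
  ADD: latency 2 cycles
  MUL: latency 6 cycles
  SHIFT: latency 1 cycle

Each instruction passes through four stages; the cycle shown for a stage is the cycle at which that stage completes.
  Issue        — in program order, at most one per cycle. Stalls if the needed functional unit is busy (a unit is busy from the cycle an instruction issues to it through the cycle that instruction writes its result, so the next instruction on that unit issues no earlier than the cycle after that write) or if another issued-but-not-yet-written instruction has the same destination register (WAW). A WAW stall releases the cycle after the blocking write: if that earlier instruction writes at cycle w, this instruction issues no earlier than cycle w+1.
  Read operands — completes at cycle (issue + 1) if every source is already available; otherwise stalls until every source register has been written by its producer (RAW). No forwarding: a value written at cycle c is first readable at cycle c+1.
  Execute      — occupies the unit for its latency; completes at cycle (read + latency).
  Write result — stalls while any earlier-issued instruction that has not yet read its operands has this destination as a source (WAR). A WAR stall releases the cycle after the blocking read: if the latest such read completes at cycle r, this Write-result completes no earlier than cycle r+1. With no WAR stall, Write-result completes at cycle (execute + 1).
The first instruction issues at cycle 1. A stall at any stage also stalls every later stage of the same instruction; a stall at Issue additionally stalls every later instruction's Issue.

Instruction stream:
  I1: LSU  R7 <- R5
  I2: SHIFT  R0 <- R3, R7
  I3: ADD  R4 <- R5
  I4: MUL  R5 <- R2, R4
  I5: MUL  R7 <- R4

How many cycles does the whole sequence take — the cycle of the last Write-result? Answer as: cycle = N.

cycle = 24

t=1  issue I1 (LSU)
t=2  I1 read-ops | issue I2 (SHIFT)
t=3  I1 finished on LSU | issue I3 (ADD)
t=4  I1→R7 | I3 read-ops | issue I4 (MUL)
t=5  I2 read-ops
t=6  I2 finished on SHIFT | I3 finished on ADD
t=7  I2→R0 | I3→R4
t=8  I4 read-ops
t=14  I4 finished on MUL
t=15  I4→R5
t=16  issue I5 (MUL)
t=17  I5 read-ops
t=23  I5 finished on MUL
t=24  I5→R7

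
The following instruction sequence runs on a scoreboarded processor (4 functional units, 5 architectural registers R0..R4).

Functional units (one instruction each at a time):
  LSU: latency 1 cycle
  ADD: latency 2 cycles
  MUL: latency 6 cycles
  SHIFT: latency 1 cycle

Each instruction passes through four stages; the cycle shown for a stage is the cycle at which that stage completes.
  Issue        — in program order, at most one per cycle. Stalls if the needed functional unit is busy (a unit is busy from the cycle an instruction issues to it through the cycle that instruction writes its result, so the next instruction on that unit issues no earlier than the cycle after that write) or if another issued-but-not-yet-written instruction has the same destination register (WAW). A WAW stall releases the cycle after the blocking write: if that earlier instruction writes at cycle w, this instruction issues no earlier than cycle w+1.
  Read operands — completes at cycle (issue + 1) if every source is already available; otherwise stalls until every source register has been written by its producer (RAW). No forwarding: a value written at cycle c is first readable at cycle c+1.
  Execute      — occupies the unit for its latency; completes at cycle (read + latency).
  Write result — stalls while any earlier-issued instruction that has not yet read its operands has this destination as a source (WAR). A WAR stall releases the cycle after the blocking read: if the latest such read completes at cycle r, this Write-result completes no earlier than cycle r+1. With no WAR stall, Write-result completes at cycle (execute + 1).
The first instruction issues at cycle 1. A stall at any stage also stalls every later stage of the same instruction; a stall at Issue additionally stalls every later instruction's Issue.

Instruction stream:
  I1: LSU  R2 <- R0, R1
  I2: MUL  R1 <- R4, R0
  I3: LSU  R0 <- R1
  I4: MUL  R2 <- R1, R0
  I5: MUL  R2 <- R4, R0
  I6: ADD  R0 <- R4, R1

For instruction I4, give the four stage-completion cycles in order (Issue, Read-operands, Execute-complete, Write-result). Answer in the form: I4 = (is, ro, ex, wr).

I4 = (11, 14, 20, 21)

  I1 | 1 | 2 | 3 | 4
  I2 | 2 | 3 | 9 | 10
  I3 | 5 | 11 | 12 | 13   struct: LSU busy until I1 writes@4 · RAW R1: wait I2 write@10
  I4 | 11 | 14 | 20 | 21   struct: MUL busy until I2 writes@10 · RAW R0: wait I3 write@13
  I5 | 22 | 23 | 29 | 30   struct: MUL busy until I4 writes@21
  I6 | 23 | 24 | 26 | 27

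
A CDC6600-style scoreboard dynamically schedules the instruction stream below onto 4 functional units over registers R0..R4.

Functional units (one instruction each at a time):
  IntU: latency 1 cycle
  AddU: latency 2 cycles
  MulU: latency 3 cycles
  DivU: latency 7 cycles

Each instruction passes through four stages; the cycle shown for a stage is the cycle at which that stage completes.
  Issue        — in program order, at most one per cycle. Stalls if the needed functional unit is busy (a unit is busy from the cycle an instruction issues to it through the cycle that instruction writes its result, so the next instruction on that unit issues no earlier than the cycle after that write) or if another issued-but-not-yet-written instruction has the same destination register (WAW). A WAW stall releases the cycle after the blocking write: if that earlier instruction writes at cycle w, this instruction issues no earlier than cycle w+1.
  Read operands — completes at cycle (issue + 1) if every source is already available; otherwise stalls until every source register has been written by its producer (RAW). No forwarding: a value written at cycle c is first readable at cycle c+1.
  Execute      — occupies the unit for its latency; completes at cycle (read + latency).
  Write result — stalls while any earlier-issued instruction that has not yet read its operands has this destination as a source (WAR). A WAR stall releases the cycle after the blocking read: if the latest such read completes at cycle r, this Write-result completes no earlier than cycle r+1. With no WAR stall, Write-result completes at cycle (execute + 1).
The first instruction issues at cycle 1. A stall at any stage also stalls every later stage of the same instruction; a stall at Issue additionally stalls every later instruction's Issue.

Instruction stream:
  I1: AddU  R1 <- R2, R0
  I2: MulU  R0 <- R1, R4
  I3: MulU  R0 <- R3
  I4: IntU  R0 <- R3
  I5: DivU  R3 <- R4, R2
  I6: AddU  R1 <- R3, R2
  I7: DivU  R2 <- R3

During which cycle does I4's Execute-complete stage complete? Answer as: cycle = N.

[1] I1 dispatched to AddU
[2] I1 operands ready; I2 dispatched to MulU
[4] I1 complete
[5] R1←I1
[6] I2 operands ready
[9] I2 complete
[10] R0←I2
[11] I3 dispatched to MulU
[12] I3 operands ready
[15] I3 complete
[16] R0←I3
[17] I4 dispatched to IntU
[18] I4 operands ready; I5 dispatched to DivU
[19] I4 complete; I5 operands ready; I6 dispatched to AddU
[20] R0←I4
[26] I5 complete
[27] R3←I5
[28] I6 operands ready; I7 dispatched to DivU
[29] I7 operands ready
[30] I6 complete
[31] R1←I6
[36] I7 complete
[37] R2←I7

cycle = 19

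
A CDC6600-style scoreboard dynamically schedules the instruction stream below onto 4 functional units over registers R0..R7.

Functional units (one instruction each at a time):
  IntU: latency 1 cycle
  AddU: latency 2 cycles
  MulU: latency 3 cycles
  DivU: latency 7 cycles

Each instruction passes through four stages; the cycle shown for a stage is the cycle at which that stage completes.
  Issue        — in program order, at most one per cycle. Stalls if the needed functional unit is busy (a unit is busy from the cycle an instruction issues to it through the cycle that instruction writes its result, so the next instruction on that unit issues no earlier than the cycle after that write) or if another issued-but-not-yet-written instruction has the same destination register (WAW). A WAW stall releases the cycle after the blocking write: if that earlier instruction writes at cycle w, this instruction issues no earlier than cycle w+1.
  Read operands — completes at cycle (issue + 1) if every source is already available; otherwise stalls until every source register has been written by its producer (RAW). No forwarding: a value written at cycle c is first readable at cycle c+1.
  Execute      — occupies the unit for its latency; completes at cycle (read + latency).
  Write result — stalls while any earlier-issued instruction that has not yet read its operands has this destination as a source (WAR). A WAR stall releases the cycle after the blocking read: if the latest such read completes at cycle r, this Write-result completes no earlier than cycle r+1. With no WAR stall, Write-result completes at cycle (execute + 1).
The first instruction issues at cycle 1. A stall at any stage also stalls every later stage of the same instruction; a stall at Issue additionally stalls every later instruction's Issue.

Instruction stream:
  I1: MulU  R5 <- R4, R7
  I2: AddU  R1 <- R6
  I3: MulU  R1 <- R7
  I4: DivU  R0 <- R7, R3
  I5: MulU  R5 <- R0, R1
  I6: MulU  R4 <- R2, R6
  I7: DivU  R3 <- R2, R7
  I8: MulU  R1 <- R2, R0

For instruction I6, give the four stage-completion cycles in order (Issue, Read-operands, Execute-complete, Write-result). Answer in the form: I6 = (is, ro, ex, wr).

I6 = (23, 24, 27, 28)

t=1  issue I1 (MulU)
t=2  I1 read-ops | issue I2 (AddU)
t=3  I2 read-ops
t=5  I1 finished on MulU | I2 finished on AddU
t=6  I1→R5 | I2→R1
t=7  issue I3 (MulU)
t=8  I3 read-ops | issue I4 (DivU)
t=9  I4 read-ops
t=11  I3 finished on MulU
t=12  I3→R1
t=13  issue I5 (MulU)
t=16  I4 finished on DivU
t=17  I4→R0
t=18  I5 read-ops
t=21  I5 finished on MulU
t=22  I5→R5
t=23  issue I6 (MulU)
t=24  I6 read-ops | issue I7 (DivU)
t=25  I7 read-ops
t=27  I6 finished on MulU
t=28  I6→R4
t=29  issue I8 (MulU)
t=30  I8 read-ops
t=32  I7 finished on DivU
t=33  I7→R3 | I8 finished on MulU
t=34  I8→R1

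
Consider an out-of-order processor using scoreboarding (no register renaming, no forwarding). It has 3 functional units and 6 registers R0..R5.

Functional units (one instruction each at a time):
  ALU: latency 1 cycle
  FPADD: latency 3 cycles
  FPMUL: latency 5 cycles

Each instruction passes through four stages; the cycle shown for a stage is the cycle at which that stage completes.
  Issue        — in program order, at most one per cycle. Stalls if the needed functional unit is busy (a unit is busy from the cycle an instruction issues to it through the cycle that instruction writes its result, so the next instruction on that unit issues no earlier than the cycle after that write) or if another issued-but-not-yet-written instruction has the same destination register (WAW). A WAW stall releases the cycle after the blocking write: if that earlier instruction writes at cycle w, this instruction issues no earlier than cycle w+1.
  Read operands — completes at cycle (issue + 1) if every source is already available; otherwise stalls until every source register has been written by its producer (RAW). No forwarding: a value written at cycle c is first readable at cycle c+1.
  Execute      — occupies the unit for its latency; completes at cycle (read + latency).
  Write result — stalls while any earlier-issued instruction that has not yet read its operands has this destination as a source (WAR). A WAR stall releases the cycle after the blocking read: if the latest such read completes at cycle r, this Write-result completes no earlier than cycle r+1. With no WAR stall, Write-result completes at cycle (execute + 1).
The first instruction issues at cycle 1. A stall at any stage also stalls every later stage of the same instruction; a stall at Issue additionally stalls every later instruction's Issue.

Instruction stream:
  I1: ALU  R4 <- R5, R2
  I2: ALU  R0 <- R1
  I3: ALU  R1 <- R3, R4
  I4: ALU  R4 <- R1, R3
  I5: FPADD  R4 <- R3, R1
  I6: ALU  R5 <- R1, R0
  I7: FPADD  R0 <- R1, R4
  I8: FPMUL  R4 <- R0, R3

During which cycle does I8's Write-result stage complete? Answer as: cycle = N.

cycle = 35

t=1  issue I1 (ALU)
t=2  I1 read-ops
t=3  I1 finished on ALU
t=4  I1→R4
t=5  issue I2 (ALU)
t=6  I2 read-ops
t=7  I2 finished on ALU
t=8  I2→R0
t=9  issue I3 (ALU)
t=10  I3 read-ops
t=11  I3 finished on ALU
t=12  I3→R1
t=13  issue I4 (ALU)
t=14  I4 read-ops
t=15  I4 finished on ALU
t=16  I4→R4
t=17  issue I5 (FPADD)
t=18  I5 read-ops | issue I6 (ALU)
t=19  I6 read-ops
t=20  I6 finished on ALU
t=21  I5 finished on FPADD | I6→R5
t=22  I5→R4
t=23  issue I7 (FPADD)
t=24  I7 read-ops | issue I8 (FPMUL)
t=27  I7 finished on FPADD
t=28  I7→R0
t=29  I8 read-ops
t=34  I8 finished on FPMUL
t=35  I8→R4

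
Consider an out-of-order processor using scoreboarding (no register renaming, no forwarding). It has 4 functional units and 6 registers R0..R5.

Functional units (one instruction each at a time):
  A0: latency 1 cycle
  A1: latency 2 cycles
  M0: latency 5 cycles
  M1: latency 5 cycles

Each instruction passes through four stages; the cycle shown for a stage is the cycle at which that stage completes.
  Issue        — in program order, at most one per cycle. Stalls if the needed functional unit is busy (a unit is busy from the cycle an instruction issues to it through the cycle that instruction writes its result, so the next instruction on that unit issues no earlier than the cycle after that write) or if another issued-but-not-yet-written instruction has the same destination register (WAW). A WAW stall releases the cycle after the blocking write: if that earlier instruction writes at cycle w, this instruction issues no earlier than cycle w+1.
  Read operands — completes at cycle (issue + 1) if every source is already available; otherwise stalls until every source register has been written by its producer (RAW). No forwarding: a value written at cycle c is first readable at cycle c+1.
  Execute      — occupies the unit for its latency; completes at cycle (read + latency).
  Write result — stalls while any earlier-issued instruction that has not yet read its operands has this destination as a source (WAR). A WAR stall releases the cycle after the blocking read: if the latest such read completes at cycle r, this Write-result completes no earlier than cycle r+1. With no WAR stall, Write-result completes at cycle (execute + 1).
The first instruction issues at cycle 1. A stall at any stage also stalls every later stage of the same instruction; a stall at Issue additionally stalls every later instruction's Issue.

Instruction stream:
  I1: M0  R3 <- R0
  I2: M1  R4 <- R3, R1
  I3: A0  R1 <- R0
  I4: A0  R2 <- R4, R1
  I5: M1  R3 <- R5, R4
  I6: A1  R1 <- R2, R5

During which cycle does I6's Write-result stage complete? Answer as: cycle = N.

I1 -> (1, 2, 7, 8)
I2 -> (2, 9, 14, 15)  // RAW R3: wait I1 write@8
I3 -> (3, 4, 5, 10)  // WAR R1: wait I2 read@9
I4 -> (11, 16, 17, 18)  // struct: A0 busy until I3 writes@10, RAW R4: wait I2 write@15
I5 -> (16, 17, 22, 23)  // struct: M1 busy until I2 writes@15
I6 -> (17, 19, 21, 22)  // RAW R2: wait I4 write@18

cycle = 22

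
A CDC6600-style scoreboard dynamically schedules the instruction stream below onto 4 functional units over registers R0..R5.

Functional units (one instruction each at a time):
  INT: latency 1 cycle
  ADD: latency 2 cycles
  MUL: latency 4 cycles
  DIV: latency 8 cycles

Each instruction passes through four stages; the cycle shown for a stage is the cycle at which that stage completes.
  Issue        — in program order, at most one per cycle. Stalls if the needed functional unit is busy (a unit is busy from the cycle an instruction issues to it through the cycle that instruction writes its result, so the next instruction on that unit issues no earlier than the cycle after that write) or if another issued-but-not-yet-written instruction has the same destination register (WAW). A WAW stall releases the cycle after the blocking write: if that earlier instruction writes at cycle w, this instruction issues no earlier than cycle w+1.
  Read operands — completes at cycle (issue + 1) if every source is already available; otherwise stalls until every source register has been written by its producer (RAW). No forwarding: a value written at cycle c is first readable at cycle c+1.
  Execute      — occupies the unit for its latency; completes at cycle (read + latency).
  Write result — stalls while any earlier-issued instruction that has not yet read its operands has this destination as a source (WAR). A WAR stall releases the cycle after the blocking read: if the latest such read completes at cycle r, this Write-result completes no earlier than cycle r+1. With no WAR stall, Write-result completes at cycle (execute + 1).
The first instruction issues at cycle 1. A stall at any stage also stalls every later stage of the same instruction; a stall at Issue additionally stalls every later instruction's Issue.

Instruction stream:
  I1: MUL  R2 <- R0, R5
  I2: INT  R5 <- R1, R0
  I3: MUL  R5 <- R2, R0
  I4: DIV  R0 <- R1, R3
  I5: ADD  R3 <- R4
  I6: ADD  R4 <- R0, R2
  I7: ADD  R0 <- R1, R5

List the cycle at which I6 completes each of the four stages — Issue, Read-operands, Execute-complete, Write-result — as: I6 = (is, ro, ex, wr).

I6 = (15, 20, 22, 23)

c1: I1 dispatched to MUL
c2: I1 operands ready | I2 dispatched to INT
c3: I2 operands ready
c4: I2 complete
c5: R5←I2
c6: I1 complete
c7: R2←I1
c8: I3 dispatched to MUL
c9: I3 operands ready | I4 dispatched to DIV
c10: I4 operands ready | I5 dispatched to ADD
c11: I5 operands ready
c13: I3 complete | I5 complete
c14: R5←I3 | R3←I5
c15: I6 dispatched to ADD
c18: I4 complete
c19: R0←I4
c20: I6 operands ready
c22: I6 complete
c23: R4←I6
c24: I7 dispatched to ADD
c25: I7 operands ready
c27: I7 complete
c28: R0←I7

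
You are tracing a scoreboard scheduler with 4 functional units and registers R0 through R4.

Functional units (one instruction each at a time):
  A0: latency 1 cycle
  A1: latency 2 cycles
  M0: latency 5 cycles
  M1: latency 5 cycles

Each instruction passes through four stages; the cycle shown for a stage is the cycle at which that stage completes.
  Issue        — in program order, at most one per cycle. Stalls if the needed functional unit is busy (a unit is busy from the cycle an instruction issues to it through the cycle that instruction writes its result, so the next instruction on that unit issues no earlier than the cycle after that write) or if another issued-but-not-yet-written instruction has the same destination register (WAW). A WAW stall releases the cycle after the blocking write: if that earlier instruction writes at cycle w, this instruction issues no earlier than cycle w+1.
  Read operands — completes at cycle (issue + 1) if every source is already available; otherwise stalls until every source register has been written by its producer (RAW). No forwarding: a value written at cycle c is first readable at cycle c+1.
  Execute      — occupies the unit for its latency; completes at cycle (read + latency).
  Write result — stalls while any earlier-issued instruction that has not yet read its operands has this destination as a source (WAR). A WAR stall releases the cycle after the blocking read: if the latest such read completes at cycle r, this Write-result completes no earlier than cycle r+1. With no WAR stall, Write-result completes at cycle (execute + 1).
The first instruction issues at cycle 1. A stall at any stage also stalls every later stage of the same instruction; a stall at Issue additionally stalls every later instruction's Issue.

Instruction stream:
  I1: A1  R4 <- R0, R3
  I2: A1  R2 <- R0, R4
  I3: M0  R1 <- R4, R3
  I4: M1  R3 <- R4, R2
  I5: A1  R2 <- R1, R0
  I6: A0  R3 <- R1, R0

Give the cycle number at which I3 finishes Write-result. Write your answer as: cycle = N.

cycle = 14

t=1  I1 issues→A1
t=2  I1 reads
t=4  I1 exec-done
t=5  I1 writes R4
t=6  I2 issues→A1
t=7  I2 reads; I3 issues→M0
t=8  I3 reads; I4 issues→M1
t=9  I2 exec-done
t=10  I2 writes R2
t=11  I4 reads; I5 issues→A1
t=13  I3 exec-done
t=14  I3 writes R1
t=15  I5 reads
t=16  I4 exec-done
t=17  I4 writes R3; I5 exec-done
t=18  I5 writes R2; I6 issues→A0
t=19  I6 reads
t=20  I6 exec-done
t=21  I6 writes R3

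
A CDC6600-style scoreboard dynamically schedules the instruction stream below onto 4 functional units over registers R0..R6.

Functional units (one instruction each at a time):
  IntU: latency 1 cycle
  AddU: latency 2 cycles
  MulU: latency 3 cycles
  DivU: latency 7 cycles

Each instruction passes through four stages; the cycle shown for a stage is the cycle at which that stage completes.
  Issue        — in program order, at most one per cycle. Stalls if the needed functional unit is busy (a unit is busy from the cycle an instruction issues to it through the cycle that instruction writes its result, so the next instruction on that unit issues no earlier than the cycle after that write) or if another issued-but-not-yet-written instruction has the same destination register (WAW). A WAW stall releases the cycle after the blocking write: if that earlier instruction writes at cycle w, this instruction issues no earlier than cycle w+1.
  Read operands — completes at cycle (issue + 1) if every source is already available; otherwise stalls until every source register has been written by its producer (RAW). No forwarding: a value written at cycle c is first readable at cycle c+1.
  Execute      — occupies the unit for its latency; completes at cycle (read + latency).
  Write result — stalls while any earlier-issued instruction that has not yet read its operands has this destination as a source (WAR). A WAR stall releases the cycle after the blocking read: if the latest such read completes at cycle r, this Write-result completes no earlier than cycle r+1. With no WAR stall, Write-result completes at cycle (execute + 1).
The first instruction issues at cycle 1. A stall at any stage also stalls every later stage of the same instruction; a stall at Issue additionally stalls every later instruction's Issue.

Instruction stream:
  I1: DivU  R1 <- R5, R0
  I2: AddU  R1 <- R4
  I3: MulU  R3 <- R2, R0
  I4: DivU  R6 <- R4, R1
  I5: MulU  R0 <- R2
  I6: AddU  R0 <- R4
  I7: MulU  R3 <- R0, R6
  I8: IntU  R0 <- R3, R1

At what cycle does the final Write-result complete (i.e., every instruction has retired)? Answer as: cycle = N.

cycle = 36

t=1  I1→DivU
t=2  I1 RO
t=9  I1 EX
t=10  I1 WR R1
t=11  I2→AddU
t=12  I2 RO, I3→MulU
t=13  I3 RO, I4→DivU
t=14  I2 EX
t=15  I2 WR R1
t=16  I3 EX, I4 RO
t=17  I3 WR R3
t=18  I5→MulU
t=19  I5 RO
t=22  I5 EX
t=23  I4 EX, I5 WR R0
t=24  I4 WR R6, I6→AddU
t=25  I6 RO, I7→MulU
t=27  I6 EX
t=28  I6 WR R0
t=29  I7 RO, I8→IntU
t=32  I7 EX
t=33  I7 WR R3
t=34  I8 RO
t=35  I8 EX
t=36  I8 WR R0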